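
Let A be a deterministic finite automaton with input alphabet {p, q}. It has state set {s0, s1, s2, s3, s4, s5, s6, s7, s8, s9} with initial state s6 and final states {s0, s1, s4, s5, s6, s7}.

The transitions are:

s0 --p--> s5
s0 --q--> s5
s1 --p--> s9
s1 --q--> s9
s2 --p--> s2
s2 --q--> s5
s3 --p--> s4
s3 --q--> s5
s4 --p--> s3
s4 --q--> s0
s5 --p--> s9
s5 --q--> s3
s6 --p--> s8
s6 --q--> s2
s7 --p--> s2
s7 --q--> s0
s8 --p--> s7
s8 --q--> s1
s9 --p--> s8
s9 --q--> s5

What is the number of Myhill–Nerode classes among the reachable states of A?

10

Start with accepting vs non-accepting: {s0,s1,s4,s5,s6,s7} | {s2,s3,s8,s9}.
Split {s0,s1,s4,s5,s6,s7} by δ(·,p) → {s1,s4,s5,s6,s7} and {s0}.
Split {s1,s4,s5,s6,s7} by δ(·,q) → {s1,s5,s6} and {s4,s7}.
Refine {s2,s3,s8,s9} on symbol p: members go to different blocks, giving {s2,s9} and {s3,s8}.
Split {s1,s5,s6} by δ(·,p) → {s1,s5} and {s6}.
On input q, block {s1,s5} splits into {s1} and {s5}.
Refine {s2,s9} on symbol p: members go to different blocks, giving {s2} and {s9}.
Refine {s4,s7} on symbol p: members go to different blocks, giving {s4} and {s7}.
Split {s3,s8} by δ(·,p) → {s3} and {s8}.
Stable partition: {s1} | {s2} | {s0} | {s4} | {s3} | {s6} | {s5} | {s9} | {s7} | {s8} — 10 equivalence classes.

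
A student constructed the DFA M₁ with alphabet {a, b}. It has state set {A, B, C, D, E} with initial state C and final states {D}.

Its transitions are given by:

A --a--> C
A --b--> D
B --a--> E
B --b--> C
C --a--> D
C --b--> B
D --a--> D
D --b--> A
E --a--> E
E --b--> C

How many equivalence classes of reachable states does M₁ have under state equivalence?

4

Initial partition by acceptance: {D} | {A,B,C,E}.
Split {A,B,C,E} by δ(·,a) → {A,B,E} and {C}.
Split {A,B,E} by δ(·,a) → {B,E} and {A}.
Stable partition: {D} | {B,E} | {C} | {A} — 4 equivalence classes.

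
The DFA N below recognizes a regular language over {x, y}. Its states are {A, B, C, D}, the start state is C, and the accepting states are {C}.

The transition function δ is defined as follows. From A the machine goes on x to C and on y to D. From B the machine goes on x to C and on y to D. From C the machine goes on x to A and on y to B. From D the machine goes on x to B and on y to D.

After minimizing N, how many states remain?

3

Every state is reachable, so we keep all 4.
Initial partition by acceptance: {C} | {A,B,D}.
On input x, block {A,B,D} splits into {A,B} and {D}.
Stable partition: {C} | {A,B} | {D} — 3 equivalence classes.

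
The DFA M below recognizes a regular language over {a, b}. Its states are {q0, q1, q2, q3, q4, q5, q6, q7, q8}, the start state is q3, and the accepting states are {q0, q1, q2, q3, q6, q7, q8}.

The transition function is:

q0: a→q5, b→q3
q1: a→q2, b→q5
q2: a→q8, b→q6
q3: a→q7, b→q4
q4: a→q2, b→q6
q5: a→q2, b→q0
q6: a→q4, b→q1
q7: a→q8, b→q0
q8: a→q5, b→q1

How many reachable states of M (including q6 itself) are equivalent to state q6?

3

P0 = {q0,q1,q2,q3,q6,q7,q8} | {q4,q5}.
Split {q0,q1,q2,q3,q6,q7,q8} by δ(·,a) → {q1,q2,q3,q7} and {q0,q6,q8}.
On input a, block {q1,q2,q3,q7} splits into {q1,q3} and {q2,q7}.
The partition is now stable with 4 blocks: {q1,q3} | {q4,q5} | {q0,q6,q8} | {q2,q7}.
The equivalence class containing q6 is {q0,q6,q8}, of size 3.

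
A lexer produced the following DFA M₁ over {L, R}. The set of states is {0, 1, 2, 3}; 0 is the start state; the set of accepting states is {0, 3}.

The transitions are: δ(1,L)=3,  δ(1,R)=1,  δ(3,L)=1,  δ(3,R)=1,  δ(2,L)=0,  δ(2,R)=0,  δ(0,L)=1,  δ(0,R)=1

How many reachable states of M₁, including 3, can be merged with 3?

Reachable states from the start: {0,1,3}. Unreachable: {2} — drop them.
Initial partition by acceptance: {0,3} | {1}.
Stable partition: {0,3} | {1} — 2 equivalence classes.
State 3 belongs to the block {0,3}, which has 2 states.

2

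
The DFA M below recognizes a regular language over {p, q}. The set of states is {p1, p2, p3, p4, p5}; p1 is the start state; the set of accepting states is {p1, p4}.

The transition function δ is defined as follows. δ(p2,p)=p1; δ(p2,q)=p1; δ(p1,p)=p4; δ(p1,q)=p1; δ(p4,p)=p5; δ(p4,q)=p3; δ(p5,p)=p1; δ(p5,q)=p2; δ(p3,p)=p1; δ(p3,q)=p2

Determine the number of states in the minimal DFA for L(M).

4

All states are reachable from the start state.
P0 = {p1,p4} | {p2,p3,p5}.
On input p, block {p1,p4} splits into {p1} and {p4}.
Refine {p2,p3,p5} on symbol q: members go to different blocks, giving {p3,p5} and {p2}.
No further refinement is possible. Final partition (4 blocks): {p1} | {p3,p5} | {p4} | {p2}.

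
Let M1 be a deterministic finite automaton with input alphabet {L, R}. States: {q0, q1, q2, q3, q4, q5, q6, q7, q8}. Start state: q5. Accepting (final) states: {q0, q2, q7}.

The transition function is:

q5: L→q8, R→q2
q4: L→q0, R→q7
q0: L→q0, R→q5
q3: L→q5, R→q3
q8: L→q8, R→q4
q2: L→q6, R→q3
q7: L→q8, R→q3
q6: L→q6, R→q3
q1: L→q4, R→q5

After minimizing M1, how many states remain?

8

Reachable states from the start: {q0,q2,q3,q4,q5,q6,q7,q8}. Unreachable: {q1} — drop them.
Start with accepting vs non-accepting: {q0,q2,q7} | {q3,q4,q5,q6,q8}.
On input L, block {q0,q2,q7} splits into {q2,q7} and {q0}.
Split {q3,q4,q5,q6,q8} by δ(·,L) → {q3,q5,q6,q8} and {q4}.
On input R, block {q3,q5,q6,q8} splits into {q3,q6} and {q5} and {q8}.
Refine {q2,q7} on symbol L: members go to different blocks, giving {q2} and {q7}.
Split {q3,q6} by δ(·,L) → {q3} and {q6}.
No further refinement is possible. Final partition (8 blocks): {q2} | {q3} | {q0} | {q4} | {q5} | {q8} | {q7} | {q6}.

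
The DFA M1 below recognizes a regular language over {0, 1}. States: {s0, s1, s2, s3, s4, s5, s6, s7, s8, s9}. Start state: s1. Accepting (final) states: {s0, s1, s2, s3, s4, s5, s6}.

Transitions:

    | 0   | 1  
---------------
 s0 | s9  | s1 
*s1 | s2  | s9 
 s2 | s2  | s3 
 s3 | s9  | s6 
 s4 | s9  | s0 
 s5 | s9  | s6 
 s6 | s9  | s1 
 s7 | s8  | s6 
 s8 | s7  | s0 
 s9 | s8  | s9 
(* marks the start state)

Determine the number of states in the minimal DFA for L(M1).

6

Reachable states from the start: {s0,s1,s2,s3,s6,s7,s8,s9}. Unreachable: {s4,s5} — drop them.
Initial partition by acceptance: {s0,s1,s2,s3,s6} | {s7,s8,s9}.
Split {s0,s1,s2,s3,s6} by δ(·,0) → {s0,s3,s6} and {s1,s2}.
Refine {s0,s3,s6} on symbol 1: members go to different blocks, giving {s0,s6} and {s3}.
On input 1, block {s7,s8,s9} splits into {s7,s8} and {s9}.
Refine {s1,s2} on symbol 1: members go to different blocks, giving {s1} and {s2}.
No further refinement is possible. Final partition (6 blocks): {s0,s6} | {s7,s8} | {s1} | {s3} | {s9} | {s2}.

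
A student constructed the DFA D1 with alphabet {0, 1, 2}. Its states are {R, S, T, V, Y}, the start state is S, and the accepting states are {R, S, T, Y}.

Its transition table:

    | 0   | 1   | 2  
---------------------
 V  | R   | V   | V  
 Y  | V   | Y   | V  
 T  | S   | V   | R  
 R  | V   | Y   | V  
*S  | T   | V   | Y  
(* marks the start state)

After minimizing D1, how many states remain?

All states are reachable from the start state.
P0 = {R,S,T,Y} | {V}.
Split {R,S,T,Y} by δ(·,0) → {R,Y} and {S,T}.
No further refinement is possible. Final partition (3 blocks): {R,Y} | {V} | {S,T}.

3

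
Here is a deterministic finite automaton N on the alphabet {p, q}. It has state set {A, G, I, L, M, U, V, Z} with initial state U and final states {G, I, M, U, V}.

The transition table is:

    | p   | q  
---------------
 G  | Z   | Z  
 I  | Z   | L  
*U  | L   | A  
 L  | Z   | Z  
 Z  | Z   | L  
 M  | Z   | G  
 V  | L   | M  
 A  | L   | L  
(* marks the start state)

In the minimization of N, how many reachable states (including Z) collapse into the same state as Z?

Reachable states from the start: {A,L,U,Z}. Unreachable: {G,I,M,V} — drop them.
P0 = {U} | {A,L,Z}.
No further refinement is possible. Final partition (2 blocks): {U} | {A,L,Z}.
State Z belongs to the block {A,L,Z}, which has 3 states.

3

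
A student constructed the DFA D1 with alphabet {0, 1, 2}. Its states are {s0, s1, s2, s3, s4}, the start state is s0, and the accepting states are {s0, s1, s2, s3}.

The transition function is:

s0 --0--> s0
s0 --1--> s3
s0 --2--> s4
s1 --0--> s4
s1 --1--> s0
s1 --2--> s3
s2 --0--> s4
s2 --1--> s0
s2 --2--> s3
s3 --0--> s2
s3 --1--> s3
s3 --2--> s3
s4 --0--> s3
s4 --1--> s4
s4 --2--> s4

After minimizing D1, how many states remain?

Reachable states from the start: {s0,s2,s3,s4}. Unreachable: {s1} — drop them.
Start with accepting vs non-accepting: {s0,s2,s3} | {s4}.
Refine {s0,s2,s3} on symbol 0: members go to different blocks, giving {s0,s3} and {s2}.
On input 0, block {s0,s3} splits into {s0} and {s3}.
No further refinement is possible. Final partition (4 blocks): {s0} | {s4} | {s2} | {s3}.

4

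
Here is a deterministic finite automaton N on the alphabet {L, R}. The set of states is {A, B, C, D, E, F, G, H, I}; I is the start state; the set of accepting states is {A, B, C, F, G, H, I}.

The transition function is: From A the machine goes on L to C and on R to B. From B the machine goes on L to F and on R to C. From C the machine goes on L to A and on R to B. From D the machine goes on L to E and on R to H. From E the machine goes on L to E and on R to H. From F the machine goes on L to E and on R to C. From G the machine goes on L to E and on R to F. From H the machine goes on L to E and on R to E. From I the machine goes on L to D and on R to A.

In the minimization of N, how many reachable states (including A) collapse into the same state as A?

Reachable states from the start: {A,B,C,D,E,F,H,I}. Unreachable: {G} — drop them.
P0 = {A,B,C,F,H,I} | {D,E}.
On input L, block {A,B,C,F,H,I} splits into {A,B,C} and {F,H,I}.
On input L, block {A,B,C} splits into {A,C} and {B}.
Split {F,H,I} by δ(·,R) → {F,I} and {H}.
No further refinement is possible. Final partition (5 blocks): {A,C} | {D,E} | {F,I} | {B} | {H}.
The equivalence class containing A is {A,C}, of size 2.

2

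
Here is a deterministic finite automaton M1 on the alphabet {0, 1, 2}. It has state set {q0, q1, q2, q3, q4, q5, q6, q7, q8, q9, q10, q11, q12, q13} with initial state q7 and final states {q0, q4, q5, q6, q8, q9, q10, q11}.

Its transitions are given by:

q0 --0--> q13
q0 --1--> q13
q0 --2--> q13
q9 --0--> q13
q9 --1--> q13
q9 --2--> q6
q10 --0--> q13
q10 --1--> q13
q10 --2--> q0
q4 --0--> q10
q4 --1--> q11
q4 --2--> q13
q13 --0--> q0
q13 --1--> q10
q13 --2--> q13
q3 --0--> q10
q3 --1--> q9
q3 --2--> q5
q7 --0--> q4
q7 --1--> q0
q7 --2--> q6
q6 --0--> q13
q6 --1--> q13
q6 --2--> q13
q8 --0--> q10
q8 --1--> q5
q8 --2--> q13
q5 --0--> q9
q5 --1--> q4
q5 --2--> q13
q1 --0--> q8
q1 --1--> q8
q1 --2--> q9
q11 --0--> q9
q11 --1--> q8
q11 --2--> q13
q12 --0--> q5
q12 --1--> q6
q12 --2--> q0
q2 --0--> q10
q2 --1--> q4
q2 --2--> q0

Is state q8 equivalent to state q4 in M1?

Yes

First remove the unreachable states {q1,q2,q3,q12}; 10 states remain.
Initial partition by acceptance: {q0,q4,q5,q6,q8,q9,q10,q11} | {q7,q13}.
Refine {q0,q4,q5,q6,q8,q9,q10,q11} on symbol 0: members go to different blocks, giving {q0,q6,q9,q10} and {q4,q5,q8,q11}.
Refine {q0,q6,q9,q10} on symbol 2: members go to different blocks, giving {q0,q6} and {q9,q10}.
Refine {q7,q13} on symbol 0: members go to different blocks, giving {q7} and {q13}.
The partition is now stable with 5 blocks: {q0,q6} | {q7} | {q4,q5,q8,q11} | {q9,q10} | {q13}.
q8 and q4 lie in the same block of the stable partition, so they are equivalent — no string distinguishes them.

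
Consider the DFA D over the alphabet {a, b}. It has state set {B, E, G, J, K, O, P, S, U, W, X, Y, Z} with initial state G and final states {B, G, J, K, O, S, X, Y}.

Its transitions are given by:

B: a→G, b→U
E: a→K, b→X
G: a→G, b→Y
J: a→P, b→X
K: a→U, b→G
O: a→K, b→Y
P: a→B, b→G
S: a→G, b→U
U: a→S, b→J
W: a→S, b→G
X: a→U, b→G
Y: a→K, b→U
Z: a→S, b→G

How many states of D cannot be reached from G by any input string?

BFS from G reaches {B, G, J, K, P, S, U, X, Y}; the 4 state(s) E, O, W, Z are never visited.

4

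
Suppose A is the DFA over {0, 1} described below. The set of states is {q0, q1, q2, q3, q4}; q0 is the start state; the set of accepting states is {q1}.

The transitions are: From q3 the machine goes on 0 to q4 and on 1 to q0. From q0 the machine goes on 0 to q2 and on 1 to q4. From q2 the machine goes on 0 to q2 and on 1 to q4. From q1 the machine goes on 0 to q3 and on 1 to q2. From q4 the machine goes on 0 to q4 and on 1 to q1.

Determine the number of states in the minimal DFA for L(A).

Every state is reachable, so we keep all 5.
P0 = {q1} | {q0,q2,q3,q4}.
Split {q0,q2,q3,q4} by δ(·,1) → {q0,q2,q3} and {q4}.
On input 0, block {q0,q2,q3} splits into {q0,q2} and {q3}.
Stable partition: {q1} | {q0,q2} | {q4} | {q3} — 4 equivalence classes.

4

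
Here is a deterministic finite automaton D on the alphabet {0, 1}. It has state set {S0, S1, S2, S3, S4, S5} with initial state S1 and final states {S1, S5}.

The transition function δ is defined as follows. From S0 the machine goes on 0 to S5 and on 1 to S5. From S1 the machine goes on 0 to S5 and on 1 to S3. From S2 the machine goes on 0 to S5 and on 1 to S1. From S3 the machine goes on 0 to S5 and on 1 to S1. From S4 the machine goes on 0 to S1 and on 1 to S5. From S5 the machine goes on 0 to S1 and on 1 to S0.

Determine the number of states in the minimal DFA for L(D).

2

States {S2,S4} cannot be reached from the start state, so discard them.
Initial partition by acceptance: {S1,S5} | {S0,S3}.
No further refinement is possible. Final partition (2 blocks): {S1,S5} | {S0,S3}.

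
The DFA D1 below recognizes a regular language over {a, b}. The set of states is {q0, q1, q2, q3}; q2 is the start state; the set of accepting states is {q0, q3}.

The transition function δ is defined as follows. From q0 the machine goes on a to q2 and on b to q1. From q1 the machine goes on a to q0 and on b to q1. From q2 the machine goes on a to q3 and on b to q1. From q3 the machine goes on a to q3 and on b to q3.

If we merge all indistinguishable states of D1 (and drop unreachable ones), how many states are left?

Every state is reachable, so we keep all 4.
Initial partition by acceptance: {q0,q3} | {q1,q2}.
Split {q0,q3} by δ(·,a) → {q0} and {q3}.
Refine {q1,q2} on symbol a: members go to different blocks, giving {q1} and {q2}.
The partition is now stable with 4 blocks: {q0} | {q1} | {q3} | {q2}.

4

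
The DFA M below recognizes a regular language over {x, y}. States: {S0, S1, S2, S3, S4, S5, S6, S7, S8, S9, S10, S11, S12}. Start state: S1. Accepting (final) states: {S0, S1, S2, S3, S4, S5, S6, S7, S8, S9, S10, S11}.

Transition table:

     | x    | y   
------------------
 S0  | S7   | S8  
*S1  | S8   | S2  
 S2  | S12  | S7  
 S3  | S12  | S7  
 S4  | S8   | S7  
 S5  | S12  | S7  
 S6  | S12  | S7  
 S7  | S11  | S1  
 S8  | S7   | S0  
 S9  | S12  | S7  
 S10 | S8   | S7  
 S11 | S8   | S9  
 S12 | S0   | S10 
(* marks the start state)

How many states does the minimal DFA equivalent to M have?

States {S3,S4,S5,S6} cannot be reached from the start state, so discard them.
Initial partition by acceptance: {S0,S1,S2,S7,S8,S9,S10,S11} | {S12}.
Split {S0,S1,S2,S7,S8,S9,S10,S11} by δ(·,x) → {S0,S1,S7,S8,S10,S11} and {S2,S9}.
Refine {S0,S1,S7,S8,S10,S11} on symbol y: members go to different blocks, giving {S0,S7,S8,S10} and {S1,S11}.
Refine {S0,S7,S8,S10} on symbol x: members go to different blocks, giving {S0,S8,S10} and {S7}.
Refine {S0,S8,S10} on symbol x: members go to different blocks, giving {S0,S8} and {S10}.
Stable partition: {S0,S8} | {S12} | {S2,S9} | {S1,S11} | {S7} | {S10} — 6 equivalence classes.

6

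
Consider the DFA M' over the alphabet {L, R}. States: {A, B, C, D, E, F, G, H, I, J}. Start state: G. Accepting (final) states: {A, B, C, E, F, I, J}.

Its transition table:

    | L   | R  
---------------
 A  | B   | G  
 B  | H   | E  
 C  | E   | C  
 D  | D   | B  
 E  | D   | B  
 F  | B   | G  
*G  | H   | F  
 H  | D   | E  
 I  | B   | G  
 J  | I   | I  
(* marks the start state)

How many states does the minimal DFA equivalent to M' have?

First remove the unreachable states {A,C,I,J}; 6 states remain.
Start with accepting vs non-accepting: {B,E,F} | {D,G,H}.
Split {B,E,F} by δ(·,L) → {B,E} and {F}.
On input R, block {D,G,H} splits into {D,H} and {G}.
Stable partition: {B,E} | {D,H} | {F} | {G} — 4 equivalence classes.

4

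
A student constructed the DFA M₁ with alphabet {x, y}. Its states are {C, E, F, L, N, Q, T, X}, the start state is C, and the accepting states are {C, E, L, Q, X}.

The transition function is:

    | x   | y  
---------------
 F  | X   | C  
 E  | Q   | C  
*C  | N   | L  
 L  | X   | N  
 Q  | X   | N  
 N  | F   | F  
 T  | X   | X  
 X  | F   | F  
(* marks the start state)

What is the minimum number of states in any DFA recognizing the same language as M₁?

5

States {E,Q,T} cannot be reached from the start state, so discard them.
Start with accepting vs non-accepting: {C,L,X} | {F,N}.
On input x, block {C,L,X} splits into {C,X} and {L}.
Refine {C,X} on symbol y: members go to different blocks, giving {C} and {X}.
On input x, block {F,N} splits into {N} and {F}.
Stable partition: {C} | {N} | {L} | {X} | {F} — 5 equivalence classes.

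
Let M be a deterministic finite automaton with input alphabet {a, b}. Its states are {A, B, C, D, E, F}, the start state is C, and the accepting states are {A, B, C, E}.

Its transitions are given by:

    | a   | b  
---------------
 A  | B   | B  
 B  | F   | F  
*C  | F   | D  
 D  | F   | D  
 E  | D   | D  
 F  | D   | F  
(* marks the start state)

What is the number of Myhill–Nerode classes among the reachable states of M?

First remove the unreachable states {A,B,E}; 3 states remain.
Initial partition by acceptance: {C} | {D,F}.
Stable partition: {C} | {D,F} — 2 equivalence classes.

2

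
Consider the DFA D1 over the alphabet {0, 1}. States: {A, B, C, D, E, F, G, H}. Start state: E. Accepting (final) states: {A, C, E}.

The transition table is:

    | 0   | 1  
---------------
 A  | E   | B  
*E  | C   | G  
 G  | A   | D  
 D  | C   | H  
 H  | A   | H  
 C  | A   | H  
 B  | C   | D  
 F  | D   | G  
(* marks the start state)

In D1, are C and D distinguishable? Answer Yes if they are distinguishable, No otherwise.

Reachable states from the start: {A,B,C,D,E,G,H}. Unreachable: {F} — drop them.
P0 = {A,C,E} | {B,D,G,H}.
The partition is now stable with 2 blocks: {A,C,E} | {B,D,G,H}.
C and D end up in different blocks, so they are distinguishable. For instance, the string 'ε' is accepted from only C.

Yes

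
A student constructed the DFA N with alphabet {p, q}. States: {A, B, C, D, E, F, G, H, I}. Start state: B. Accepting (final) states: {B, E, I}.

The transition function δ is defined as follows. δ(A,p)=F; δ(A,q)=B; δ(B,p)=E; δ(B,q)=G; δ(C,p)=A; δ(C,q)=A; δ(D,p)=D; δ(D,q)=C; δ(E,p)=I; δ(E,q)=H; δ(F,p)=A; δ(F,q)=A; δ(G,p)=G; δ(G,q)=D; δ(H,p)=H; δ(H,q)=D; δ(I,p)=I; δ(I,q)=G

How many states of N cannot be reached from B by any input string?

0

Every one of the 9 states is reachable from B.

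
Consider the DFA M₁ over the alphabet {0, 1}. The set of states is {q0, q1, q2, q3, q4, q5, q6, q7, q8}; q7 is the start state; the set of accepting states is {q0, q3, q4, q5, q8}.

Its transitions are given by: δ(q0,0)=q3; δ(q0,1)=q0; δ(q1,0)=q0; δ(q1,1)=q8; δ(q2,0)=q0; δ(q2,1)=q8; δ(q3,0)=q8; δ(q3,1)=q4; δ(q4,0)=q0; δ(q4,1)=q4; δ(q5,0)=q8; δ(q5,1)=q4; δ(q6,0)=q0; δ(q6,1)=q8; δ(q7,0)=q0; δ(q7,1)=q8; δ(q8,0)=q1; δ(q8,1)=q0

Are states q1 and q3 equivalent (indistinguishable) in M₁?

States {q2,q5,q6} cannot be reached from the start state, so discard them.
Start with accepting vs non-accepting: {q0,q3,q4,q8} | {q1,q7}.
On input 0, block {q0,q3,q4,q8} splits into {q0,q3,q4} and {q8}.
Split {q0,q3,q4} by δ(·,0) → {q0,q4} and {q3}.
Split {q0,q4} by δ(·,0) → {q0} and {q4}.
No further refinement is possible. Final partition (5 blocks): {q0} | {q1,q7} | {q8} | {q3} | {q4}.
q1 and q3 end up in different blocks, so they are distinguishable. For instance, the string 'ε' is accepted from only q3.

No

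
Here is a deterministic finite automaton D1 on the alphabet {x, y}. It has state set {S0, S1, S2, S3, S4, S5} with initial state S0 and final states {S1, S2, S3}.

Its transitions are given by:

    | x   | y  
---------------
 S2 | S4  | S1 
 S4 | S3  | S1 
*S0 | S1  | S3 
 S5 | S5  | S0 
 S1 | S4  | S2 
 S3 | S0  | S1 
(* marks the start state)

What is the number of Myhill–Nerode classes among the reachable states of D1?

States {S5} cannot be reached from the start state, so discard them.
Start with accepting vs non-accepting: {S1,S2,S3} | {S0,S4}.
The partition is now stable with 2 blocks: {S1,S2,S3} | {S0,S4}.

2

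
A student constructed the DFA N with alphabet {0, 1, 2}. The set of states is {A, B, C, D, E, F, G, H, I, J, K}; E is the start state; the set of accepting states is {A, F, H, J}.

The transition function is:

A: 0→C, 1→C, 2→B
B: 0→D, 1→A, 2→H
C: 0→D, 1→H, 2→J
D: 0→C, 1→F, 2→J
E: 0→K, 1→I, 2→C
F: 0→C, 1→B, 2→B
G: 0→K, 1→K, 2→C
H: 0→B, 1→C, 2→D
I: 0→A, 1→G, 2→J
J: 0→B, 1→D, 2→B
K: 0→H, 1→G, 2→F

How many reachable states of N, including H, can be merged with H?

Start with accepting vs non-accepting: {A,F,H,J} | {B,C,D,E,G,I,K}.
Split {B,C,D,E,G,I,K} by δ(·,0) → {B,C,D,E,G} and {I,K}.
On input 0, block {B,C,D,E,G} splits into {B,C,D} and {E,G}.
The partition is now stable with 4 blocks: {A,F,H,J} | {B,C,D} | {I,K} | {E,G}.
The equivalence class containing H is {A,F,H,J}, of size 4.

4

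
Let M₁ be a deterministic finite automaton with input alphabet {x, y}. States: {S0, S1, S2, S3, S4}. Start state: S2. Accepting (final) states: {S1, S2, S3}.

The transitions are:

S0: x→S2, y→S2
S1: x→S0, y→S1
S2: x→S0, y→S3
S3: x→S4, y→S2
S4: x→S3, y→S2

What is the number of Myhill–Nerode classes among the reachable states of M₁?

Reachable states from the start: {S0,S2,S3,S4}. Unreachable: {S1} — drop them.
Start with accepting vs non-accepting: {S2,S3} | {S0,S4}.
Stable partition: {S2,S3} | {S0,S4} — 2 equivalence classes.

2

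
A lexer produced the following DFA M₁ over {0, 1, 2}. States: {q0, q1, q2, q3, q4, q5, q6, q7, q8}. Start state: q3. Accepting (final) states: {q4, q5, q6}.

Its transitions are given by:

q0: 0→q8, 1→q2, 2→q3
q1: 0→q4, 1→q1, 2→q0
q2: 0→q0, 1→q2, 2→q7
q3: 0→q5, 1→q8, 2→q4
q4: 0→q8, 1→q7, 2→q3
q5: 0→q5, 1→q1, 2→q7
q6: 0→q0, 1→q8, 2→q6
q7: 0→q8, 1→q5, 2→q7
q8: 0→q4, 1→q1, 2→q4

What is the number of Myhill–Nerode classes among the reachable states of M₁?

8

States {q6} cannot be reached from the start state, so discard them.
Initial partition by acceptance: {q4,q5} | {q0,q1,q2,q3,q7,q8}.
On input 0, block {q4,q5} splits into {q4} and {q5}.
On input 0, block {q0,q1,q2,q3,q7,q8} splits into {q0,q2,q7} and {q1,q8} and {q3}.
Refine {q0,q2,q7} on symbol 0: members go to different blocks, giving {q0,q7} and {q2}.
On input 1, block {q0,q7} splits into {q0} and {q7}.
Split {q1,q8} by δ(·,2) → {q1} and {q8}.
The partition is now stable with 8 blocks: {q4} | {q0} | {q5} | {q1} | {q3} | {q2} | {q7} | {q8}.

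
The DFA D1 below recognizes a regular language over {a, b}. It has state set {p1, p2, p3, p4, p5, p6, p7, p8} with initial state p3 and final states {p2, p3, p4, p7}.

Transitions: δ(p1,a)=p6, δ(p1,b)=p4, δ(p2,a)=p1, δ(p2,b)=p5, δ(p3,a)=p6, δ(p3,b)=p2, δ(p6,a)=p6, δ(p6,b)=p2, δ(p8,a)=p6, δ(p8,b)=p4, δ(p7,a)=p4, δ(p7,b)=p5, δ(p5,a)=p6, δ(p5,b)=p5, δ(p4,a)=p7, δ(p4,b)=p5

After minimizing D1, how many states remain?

6

States {p8} cannot be reached from the start state, so discard them.
P0 = {p2,p3,p4,p7} | {p1,p5,p6}.
Refine {p2,p3,p4,p7} on symbol a: members go to different blocks, giving {p2,p3} and {p4,p7}.
Refine {p2,p3} on symbol b: members go to different blocks, giving {p2} and {p3}.
Split {p1,p5,p6} by δ(·,b) → {p1} and {p5} and {p6}.
The partition is now stable with 6 blocks: {p2} | {p1} | {p4,p7} | {p3} | {p5} | {p6}.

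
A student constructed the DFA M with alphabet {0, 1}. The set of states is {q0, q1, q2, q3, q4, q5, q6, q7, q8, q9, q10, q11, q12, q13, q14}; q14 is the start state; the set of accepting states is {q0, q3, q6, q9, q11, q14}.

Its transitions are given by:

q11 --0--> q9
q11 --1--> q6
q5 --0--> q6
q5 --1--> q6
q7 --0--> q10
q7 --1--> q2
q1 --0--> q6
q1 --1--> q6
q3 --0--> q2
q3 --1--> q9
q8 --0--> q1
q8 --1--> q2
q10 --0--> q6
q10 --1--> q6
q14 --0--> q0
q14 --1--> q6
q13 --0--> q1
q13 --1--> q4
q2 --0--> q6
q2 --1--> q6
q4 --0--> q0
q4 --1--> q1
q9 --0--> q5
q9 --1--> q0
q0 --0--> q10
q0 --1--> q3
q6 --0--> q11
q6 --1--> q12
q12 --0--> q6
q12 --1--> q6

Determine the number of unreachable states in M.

5

Starting at q14 and following transitions, the reachable set is {q0, q2, q3, q5, q6, q9, q10, q11, q12, q14}. That leaves q1, q4, q7, q8, q13 unreachable — 5 in total.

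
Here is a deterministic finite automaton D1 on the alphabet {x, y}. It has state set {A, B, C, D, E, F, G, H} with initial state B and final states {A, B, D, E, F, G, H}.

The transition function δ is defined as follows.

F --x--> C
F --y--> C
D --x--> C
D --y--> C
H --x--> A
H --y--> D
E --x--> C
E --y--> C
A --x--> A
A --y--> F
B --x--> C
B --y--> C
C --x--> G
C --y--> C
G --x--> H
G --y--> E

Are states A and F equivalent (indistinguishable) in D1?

Every state is reachable, so we keep all 8.
Start with accepting vs non-accepting: {A,B,D,E,F,G,H} | {C}.
Refine {A,B,D,E,F,G,H} on symbol x: members go to different blocks, giving {B,D,E,F} and {A,G,H}.
Stable partition: {B,D,E,F} | {C} | {A,G,H} — 3 equivalence classes.
A and F end up in different blocks, so they are distinguishable. For instance, the string 'x' is accepted from only A.

No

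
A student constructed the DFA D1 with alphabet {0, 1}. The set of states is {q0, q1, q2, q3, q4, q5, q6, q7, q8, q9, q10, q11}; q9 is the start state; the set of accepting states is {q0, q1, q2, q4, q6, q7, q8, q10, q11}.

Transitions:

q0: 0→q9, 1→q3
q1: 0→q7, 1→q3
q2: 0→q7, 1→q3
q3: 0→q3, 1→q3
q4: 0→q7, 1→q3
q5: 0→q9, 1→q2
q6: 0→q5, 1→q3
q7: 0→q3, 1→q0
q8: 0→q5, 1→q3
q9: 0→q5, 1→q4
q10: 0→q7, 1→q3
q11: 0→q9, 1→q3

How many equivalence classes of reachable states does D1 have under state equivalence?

5

Reachable states from the start: {q0,q2,q3,q4,q5,q7,q9}. Unreachable: {q1,q6,q8,q10,q11} — drop them.
P0 = {q0,q2,q4,q7} | {q3,q5,q9}.
Split {q0,q2,q4,q7} by δ(·,0) → {q0,q7} and {q2,q4}.
Refine {q0,q7} on symbol 1: members go to different blocks, giving {q0} and {q7}.
Split {q3,q5,q9} by δ(·,1) → {q5,q9} and {q3}.
The partition is now stable with 5 blocks: {q0} | {q5,q9} | {q2,q4} | {q7} | {q3}.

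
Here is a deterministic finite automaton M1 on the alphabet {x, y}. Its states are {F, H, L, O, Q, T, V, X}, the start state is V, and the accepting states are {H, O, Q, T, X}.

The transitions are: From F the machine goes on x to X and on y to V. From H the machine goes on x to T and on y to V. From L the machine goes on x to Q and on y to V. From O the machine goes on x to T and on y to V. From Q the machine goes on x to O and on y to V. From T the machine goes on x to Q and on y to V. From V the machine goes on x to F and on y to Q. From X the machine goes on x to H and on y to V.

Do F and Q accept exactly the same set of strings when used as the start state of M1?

States {L} cannot be reached from the start state, so discard them.
Initial partition by acceptance: {H,O,Q,T,X} | {F,V}.
On input x, block {F,V} splits into {F} and {V}.
The partition is now stable with 3 blocks: {H,O,Q,T,X} | {F} | {V}.
F and Q end up in different blocks, so they are distinguishable. For instance, the string 'ε' is accepted from only Q.

No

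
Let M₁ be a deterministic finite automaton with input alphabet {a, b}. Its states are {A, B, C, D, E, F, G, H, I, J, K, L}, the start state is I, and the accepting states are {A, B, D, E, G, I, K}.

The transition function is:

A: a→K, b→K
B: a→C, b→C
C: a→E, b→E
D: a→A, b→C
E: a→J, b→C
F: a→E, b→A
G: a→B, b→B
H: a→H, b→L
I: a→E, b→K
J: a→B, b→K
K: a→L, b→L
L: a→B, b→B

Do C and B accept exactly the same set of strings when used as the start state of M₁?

No

First remove the unreachable states {A,D,F,G,H}; 7 states remain.
P0 = {B,E,I,K} | {C,J,L}.
Split {B,E,I,K} by δ(·,a) → {B,E,K} and {I}.
No further refinement is possible. Final partition (3 blocks): {B,E,K} | {C,J,L} | {I}.
C and B end up in different blocks, so they are distinguishable. For instance, the string 'ε' is accepted from only B.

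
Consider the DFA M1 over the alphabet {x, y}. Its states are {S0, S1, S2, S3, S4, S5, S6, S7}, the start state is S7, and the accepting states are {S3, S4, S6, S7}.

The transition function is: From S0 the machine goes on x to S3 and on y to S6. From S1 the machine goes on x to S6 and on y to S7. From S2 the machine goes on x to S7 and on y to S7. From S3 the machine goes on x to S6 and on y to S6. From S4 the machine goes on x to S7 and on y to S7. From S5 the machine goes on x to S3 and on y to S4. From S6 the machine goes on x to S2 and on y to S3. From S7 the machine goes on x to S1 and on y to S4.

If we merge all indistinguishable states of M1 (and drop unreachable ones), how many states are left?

States {S0,S5} cannot be reached from the start state, so discard them.
Initial partition by acceptance: {S3,S4,S6,S7} | {S1,S2}.
On input x, block {S3,S4,S6,S7} splits into {S3,S4} and {S6,S7}.
Stable partition: {S3,S4} | {S1,S2} | {S6,S7} — 3 equivalence classes.

3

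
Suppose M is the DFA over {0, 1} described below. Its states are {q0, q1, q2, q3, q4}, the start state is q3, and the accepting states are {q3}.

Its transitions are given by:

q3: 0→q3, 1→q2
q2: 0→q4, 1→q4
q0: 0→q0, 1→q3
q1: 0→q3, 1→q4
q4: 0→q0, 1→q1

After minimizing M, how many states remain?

5

All states are reachable from the start state.
Initial partition by acceptance: {q3} | {q0,q1,q2,q4}.
Split {q0,q1,q2,q4} by δ(·,0) → {q0,q2,q4} and {q1}.
Split {q0,q2,q4} by δ(·,1) → {q0} and {q2} and {q4}.
The partition is now stable with 5 blocks: {q3} | {q0} | {q1} | {q2} | {q4}.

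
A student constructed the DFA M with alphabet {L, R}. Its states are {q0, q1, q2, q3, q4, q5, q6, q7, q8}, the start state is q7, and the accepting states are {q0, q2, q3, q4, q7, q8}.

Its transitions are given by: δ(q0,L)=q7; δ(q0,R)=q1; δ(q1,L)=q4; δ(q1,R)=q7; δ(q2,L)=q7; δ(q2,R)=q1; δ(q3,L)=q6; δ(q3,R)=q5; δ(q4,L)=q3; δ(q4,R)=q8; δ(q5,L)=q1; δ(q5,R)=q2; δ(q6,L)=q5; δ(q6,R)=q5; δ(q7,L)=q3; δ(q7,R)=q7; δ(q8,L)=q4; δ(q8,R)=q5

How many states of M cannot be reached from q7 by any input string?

1

BFS from q7 reaches {q1, q2, q3, q4, q5, q6, q7, q8}; the 1 state(s) q0 are never visited.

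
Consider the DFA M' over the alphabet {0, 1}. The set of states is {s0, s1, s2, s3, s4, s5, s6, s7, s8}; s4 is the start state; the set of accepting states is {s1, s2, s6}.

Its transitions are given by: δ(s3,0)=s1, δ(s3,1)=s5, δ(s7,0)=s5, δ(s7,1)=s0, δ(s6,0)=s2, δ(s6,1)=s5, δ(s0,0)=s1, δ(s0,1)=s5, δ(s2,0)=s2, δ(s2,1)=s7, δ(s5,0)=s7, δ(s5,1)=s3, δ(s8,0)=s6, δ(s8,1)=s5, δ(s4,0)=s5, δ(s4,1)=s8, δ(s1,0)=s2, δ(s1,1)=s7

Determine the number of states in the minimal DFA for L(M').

3

Every state is reachable, so we keep all 9.
Start with accepting vs non-accepting: {s1,s2,s6} | {s0,s3,s4,s5,s7,s8}.
Split {s0,s3,s4,s5,s7,s8} by δ(·,0) → {s0,s3,s8} and {s4,s5,s7}.
Stable partition: {s1,s2,s6} | {s0,s3,s8} | {s4,s5,s7} — 3 equivalence classes.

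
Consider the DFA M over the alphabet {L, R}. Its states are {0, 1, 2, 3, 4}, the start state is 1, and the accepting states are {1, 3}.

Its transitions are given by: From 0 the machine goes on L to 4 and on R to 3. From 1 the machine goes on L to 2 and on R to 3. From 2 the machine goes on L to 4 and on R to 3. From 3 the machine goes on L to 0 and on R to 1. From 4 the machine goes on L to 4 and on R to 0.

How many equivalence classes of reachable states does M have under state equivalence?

3

All states are reachable from the start state.
P0 = {1,3} | {0,2,4}.
On input R, block {0,2,4} splits into {0,2} and {4}.
The partition is now stable with 3 blocks: {1,3} | {0,2} | {4}.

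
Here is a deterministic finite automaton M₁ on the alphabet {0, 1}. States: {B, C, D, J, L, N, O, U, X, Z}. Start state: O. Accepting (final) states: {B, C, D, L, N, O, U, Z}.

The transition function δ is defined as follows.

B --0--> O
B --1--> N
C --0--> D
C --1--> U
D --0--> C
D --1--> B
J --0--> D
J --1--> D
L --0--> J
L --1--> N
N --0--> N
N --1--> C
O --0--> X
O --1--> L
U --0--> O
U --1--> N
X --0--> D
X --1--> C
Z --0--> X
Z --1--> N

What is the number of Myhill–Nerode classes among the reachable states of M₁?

6

States {Z} cannot be reached from the start state, so discard them.
Initial partition by acceptance: {B,C,D,L,N,O,U} | {J,X}.
Split {B,C,D,L,N,O,U} by δ(·,0) → {B,C,D,N,U} and {L,O}.
On input 0, block {B,C,D,N,U} splits into {C,D,N} and {B,U}.
Split {C,D,N} by δ(·,1) → {C,D} and {N}.
On input 1, block {L,O} splits into {L} and {O}.
The partition is now stable with 6 blocks: {C,D} | {J,X} | {L} | {B,U} | {N} | {O}.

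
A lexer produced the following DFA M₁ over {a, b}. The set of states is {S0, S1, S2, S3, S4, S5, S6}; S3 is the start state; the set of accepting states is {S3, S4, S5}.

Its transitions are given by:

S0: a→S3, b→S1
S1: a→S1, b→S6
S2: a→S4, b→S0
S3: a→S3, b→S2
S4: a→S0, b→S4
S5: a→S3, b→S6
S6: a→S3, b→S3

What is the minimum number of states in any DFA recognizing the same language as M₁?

6

Reachable states from the start: {S0,S1,S2,S3,S4,S6}. Unreachable: {S5} — drop them.
P0 = {S3,S4} | {S0,S1,S2,S6}.
Split {S3,S4} by δ(·,a) → {S3} and {S4}.
On input a, block {S0,S1,S2,S6} splits into {S0,S6} and {S1} and {S2}.
Split {S0,S6} by δ(·,b) → {S0} and {S6}.
The partition is now stable with 6 blocks: {S3} | {S0} | {S4} | {S1} | {S2} | {S6}.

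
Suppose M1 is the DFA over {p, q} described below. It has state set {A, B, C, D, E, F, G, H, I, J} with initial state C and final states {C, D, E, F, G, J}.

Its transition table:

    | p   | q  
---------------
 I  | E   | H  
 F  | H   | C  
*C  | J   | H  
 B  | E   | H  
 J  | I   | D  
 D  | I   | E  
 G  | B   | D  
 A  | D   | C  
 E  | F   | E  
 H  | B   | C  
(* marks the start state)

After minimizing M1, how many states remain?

7

First remove the unreachable states {A,G}; 8 states remain.
P0 = {C,D,E,F,J} | {B,H,I}.
Split {C,D,E,F,J} by δ(·,p) → {D,F,J} and {C,E}.
Split {D,F,J} by δ(·,q) → {D,F} and {J}.
Refine {B,H,I} on symbol p: members go to different blocks, giving {B,I} and {H}.
On input p, block {D,F} splits into {D} and {F}.
Split {C,E} by δ(·,p) → {C} and {E}.
Stable partition: {D} | {B,I} | {C} | {J} | {H} | {F} | {E} — 7 equivalence classes.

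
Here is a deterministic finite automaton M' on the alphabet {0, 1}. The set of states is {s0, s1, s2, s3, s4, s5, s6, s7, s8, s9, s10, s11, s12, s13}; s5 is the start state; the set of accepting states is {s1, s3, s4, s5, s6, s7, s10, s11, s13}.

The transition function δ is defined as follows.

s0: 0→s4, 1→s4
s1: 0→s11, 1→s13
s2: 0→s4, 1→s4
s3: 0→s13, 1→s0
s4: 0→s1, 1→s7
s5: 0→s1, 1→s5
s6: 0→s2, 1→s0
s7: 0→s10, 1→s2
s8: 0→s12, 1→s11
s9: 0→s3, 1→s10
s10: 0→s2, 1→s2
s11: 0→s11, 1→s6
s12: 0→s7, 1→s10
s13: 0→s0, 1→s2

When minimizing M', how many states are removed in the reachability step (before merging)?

4

Starting at s5 and following transitions, the reachable set is {s0, s1, s2, s4, s5, s6, s7, s10, s11, s13}. That leaves s3, s8, s9, s12 unreachable — 4 in total.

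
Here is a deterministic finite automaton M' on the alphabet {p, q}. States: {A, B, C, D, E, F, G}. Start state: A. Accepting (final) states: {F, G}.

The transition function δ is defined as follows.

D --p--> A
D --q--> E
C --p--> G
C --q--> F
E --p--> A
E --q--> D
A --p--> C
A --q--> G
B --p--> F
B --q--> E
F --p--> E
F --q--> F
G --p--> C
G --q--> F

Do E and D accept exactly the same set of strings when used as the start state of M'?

Yes

Reachable states from the start: {A,C,D,E,F,G}. Unreachable: {B} — drop them.
Initial partition by acceptance: {F,G} | {A,C,D,E}.
Refine {A,C,D,E} on symbol p: members go to different blocks, giving {A,D,E} and {C}.
On input p, block {F,G} splits into {F} and {G}.
Refine {A,D,E} on symbol p: members go to different blocks, giving {D,E} and {A}.
No further refinement is possible. Final partition (5 blocks): {F} | {D,E} | {C} | {G} | {A}.
E and D lie in the same block of the stable partition, so they are equivalent — no string distinguishes them.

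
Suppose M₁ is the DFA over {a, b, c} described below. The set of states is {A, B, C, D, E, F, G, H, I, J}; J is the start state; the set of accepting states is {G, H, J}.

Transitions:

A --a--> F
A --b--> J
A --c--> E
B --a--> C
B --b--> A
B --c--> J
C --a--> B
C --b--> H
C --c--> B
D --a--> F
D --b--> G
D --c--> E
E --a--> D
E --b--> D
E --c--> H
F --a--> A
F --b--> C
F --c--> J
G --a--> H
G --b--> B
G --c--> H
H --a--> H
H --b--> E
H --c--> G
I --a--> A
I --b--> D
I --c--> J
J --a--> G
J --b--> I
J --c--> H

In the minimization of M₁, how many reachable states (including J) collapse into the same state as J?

3

Every state is reachable, so we keep all 10.
P0 = {G,H,J} | {A,B,C,D,E,F,I}.
Refine {A,B,C,D,E,F,I} on symbol b: members go to different blocks, giving {B,E,F,I} and {A,C,D}.
The partition is now stable with 3 blocks: {G,H,J} | {B,E,F,I} | {A,C,D}.
State J belongs to the block {G,H,J}, which has 3 states.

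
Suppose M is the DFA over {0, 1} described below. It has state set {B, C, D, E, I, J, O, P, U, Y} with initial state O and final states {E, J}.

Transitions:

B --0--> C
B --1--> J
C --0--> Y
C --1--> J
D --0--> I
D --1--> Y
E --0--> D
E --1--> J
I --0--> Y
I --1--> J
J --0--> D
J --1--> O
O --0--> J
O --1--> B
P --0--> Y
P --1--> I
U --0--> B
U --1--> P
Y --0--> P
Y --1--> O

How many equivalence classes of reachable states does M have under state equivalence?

7

States {E,U} cannot be reached from the start state, so discard them.
P0 = {J} | {B,C,D,I,O,P,Y}.
Refine {B,C,D,I,O,P,Y} on symbol 0: members go to different blocks, giving {B,C,D,I,P,Y} and {O}.
Refine {B,C,D,I,P,Y} on symbol 1: members go to different blocks, giving {B,C,I} and {D,P} and {Y}.
On input 0, block {B,C,I} splits into {C,I} and {B}.
Split {D,P} by δ(·,0) → {D} and {P}.
No further refinement is possible. Final partition (7 blocks): {J} | {C,I} | {O} | {D} | {Y} | {B} | {P}.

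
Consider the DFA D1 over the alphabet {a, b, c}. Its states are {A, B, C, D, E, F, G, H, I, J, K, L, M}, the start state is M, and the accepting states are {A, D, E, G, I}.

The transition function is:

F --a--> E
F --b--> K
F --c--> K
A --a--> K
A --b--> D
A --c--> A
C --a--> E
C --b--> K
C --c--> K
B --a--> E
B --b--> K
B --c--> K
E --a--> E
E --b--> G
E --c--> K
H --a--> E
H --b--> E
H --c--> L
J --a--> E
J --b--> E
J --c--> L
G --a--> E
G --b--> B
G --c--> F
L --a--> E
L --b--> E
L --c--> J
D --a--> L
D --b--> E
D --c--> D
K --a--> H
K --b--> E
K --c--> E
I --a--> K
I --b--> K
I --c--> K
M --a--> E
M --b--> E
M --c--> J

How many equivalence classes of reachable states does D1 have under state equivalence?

5

States {A,C,D,I} cannot be reached from the start state, so discard them.
Start with accepting vs non-accepting: {E,G} | {B,F,H,J,K,L,M}.
Refine {E,G} on symbol b: members go to different blocks, giving {E} and {G}.
Refine {B,F,H,J,K,L,M} on symbol a: members go to different blocks, giving {B,F,H,J,L,M} and {K}.
Split {B,F,H,J,L,M} by δ(·,b) → {H,J,L,M} and {B,F}.
No further refinement is possible. Final partition (5 blocks): {E} | {H,J,L,M} | {G} | {K} | {B,F}.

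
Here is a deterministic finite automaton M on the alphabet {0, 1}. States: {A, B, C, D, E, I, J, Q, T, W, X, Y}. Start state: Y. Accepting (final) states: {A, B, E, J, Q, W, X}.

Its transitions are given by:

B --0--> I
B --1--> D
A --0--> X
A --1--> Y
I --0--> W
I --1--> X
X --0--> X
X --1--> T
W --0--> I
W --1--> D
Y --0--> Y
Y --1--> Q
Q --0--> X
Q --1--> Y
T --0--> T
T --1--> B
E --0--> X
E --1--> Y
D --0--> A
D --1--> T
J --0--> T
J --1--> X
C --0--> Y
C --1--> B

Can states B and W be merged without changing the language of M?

States {C,E,J} cannot be reached from the start state, so discard them.
Start with accepting vs non-accepting: {A,B,Q,W,X} | {D,I,T,Y}.
On input 0, block {A,B,Q,W,X} splits into {A,Q,X} and {B,W}.
Split {D,I,T,Y} by δ(·,0) → {T,Y} and {D} and {I}.
On input 1, block {T,Y} splits into {Y} and {T}.
On input 1, block {A,Q,X} splits into {A,Q} and {X}.
The partition is now stable with 7 blocks: {A,Q} | {Y} | {B,W} | {D} | {I} | {T} | {X}.
B and W lie in the same block of the stable partition, so they are equivalent — no string distinguishes them.

Yes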